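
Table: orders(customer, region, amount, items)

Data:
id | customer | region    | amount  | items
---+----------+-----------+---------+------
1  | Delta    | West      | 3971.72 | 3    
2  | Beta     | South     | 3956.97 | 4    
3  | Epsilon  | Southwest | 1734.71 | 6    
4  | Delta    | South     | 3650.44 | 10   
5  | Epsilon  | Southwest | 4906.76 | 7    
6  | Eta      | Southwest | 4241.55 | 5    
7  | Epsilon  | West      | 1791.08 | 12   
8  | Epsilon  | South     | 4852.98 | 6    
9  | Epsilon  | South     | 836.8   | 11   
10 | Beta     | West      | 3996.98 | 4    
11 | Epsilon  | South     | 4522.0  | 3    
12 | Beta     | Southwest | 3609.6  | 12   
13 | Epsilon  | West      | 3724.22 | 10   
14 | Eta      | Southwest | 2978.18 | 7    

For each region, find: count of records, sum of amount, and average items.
SELECT region,
       COUNT(*) as cnt,
       SUM(amount) as total_amount,
       AVG(items) as avg_items
FROM orders
GROUP BY region

Result:
  South: 5 records, 17819.19 total amount, 6.80 avg items
  Southwest: 5 records, 17470.80 total amount, 7.40 avg items
  West: 4 records, 13484.00 total amount, 7.25 avg items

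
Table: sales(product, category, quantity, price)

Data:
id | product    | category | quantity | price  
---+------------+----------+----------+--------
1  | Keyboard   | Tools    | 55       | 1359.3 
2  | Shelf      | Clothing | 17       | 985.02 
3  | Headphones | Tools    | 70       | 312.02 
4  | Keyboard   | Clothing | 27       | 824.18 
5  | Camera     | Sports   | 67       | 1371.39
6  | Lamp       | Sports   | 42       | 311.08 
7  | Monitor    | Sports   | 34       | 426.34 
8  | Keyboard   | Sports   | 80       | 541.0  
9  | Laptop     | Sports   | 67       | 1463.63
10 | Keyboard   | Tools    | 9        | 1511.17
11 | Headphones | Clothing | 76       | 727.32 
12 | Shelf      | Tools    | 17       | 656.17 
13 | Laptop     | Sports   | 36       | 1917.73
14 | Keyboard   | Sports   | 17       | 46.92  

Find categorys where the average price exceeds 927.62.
SELECT category, AVG(price)
FROM sales
GROUP BY category
HAVING AVG(price) > 927.62

Result:
  Tools: avg=959.67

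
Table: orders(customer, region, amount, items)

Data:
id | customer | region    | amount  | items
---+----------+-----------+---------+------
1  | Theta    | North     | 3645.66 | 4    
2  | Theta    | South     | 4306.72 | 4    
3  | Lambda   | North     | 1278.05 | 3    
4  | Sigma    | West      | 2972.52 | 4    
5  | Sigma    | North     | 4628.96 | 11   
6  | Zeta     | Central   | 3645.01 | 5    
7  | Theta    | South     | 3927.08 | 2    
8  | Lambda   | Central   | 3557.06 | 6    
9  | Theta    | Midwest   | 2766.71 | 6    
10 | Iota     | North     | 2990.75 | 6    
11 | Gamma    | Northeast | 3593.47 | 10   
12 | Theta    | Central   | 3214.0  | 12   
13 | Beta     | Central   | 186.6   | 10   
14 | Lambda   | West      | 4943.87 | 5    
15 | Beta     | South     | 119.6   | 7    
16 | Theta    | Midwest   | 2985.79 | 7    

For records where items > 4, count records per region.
SELECT region, COUNT(*)
FROM orders
WHERE items > 4
GROUP BY region

Note: WHERE filters rows before grouping.

Result:
  Central: 4
  Midwest: 2
  North: 2
  Northeast: 1
  South: 1
  West: 1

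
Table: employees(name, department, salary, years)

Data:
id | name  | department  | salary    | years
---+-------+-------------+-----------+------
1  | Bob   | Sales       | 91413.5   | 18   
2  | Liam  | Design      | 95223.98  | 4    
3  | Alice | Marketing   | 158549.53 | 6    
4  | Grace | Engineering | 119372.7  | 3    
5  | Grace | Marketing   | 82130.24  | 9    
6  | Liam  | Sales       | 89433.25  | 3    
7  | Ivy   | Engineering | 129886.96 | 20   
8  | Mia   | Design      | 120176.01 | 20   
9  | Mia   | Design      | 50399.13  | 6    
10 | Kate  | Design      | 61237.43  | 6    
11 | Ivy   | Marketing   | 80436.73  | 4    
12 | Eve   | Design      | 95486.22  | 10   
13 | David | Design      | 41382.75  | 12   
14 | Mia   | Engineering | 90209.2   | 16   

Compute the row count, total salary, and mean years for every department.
SELECT department,
       COUNT(*) as cnt,
       SUM(salary) as total_salary,
       AVG(years) as avg_years
FROM employees
GROUP BY department

Result:
  Design: 6 records, 463905.52 total salary, 9.67 avg years
  Engineering: 3 records, 339468.86 total salary, 13.00 avg years
  Marketing: 3 records, 321116.50 total salary, 6.33 avg years
  Sales: 2 records, 180846.75 total salary, 10.50 avg years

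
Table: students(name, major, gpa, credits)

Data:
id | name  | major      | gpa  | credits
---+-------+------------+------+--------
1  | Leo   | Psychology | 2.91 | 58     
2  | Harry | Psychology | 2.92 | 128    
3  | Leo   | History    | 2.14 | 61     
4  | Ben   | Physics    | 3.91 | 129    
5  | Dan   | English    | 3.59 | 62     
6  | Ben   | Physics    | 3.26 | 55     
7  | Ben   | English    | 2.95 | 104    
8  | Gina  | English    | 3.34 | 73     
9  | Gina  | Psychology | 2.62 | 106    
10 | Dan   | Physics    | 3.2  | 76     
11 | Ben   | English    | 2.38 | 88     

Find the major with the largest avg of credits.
SELECT major, AVG(credits) as val
FROM students
GROUP BY major
ORDER BY val DESC
LIMIT 1

Result: Psychology with avg(credits) = 97.33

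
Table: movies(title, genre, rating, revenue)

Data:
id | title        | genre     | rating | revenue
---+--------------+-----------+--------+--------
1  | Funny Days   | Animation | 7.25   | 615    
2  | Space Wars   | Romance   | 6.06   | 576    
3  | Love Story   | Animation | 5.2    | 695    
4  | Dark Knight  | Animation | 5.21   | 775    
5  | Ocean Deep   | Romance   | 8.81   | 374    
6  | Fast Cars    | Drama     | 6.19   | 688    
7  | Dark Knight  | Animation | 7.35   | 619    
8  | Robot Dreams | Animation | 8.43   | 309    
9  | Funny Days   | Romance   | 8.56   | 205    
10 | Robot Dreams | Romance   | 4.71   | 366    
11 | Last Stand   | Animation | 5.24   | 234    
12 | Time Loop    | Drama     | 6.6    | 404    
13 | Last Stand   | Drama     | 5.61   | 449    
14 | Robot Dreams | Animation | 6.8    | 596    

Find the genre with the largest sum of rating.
SELECT genre, SUM(rating) as val
FROM movies
GROUP BY genre
ORDER BY val DESC
LIMIT 1

Result: Animation with sum(rating) = 45.48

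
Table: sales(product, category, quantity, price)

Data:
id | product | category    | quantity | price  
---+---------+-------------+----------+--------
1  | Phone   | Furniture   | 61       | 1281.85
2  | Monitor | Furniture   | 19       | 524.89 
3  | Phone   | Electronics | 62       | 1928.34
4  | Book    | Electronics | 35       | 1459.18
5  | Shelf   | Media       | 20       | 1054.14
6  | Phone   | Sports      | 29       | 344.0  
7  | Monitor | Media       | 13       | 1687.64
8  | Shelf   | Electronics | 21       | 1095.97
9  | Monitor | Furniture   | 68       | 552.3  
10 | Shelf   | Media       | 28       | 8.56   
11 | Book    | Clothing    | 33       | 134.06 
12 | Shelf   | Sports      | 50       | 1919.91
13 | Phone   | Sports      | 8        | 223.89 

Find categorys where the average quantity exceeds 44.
SELECT category, AVG(quantity)
FROM sales
GROUP BY category
HAVING AVG(quantity) > 44

Result:
  Furniture: avg=49.33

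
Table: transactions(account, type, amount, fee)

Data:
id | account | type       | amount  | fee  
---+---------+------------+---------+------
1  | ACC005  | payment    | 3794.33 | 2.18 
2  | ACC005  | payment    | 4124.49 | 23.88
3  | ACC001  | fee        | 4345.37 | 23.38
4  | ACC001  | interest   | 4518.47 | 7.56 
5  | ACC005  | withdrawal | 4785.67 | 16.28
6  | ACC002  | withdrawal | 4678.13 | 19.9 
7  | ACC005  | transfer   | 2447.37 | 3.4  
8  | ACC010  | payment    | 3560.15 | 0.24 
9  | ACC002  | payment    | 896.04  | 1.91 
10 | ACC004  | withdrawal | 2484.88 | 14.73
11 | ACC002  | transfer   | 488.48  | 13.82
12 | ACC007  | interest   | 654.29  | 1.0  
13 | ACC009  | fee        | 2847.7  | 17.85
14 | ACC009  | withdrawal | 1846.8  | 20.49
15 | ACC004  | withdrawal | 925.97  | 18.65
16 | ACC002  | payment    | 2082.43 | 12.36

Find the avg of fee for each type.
SELECT type, AVG(fee) as result
FROM transactions
GROUP BY type

Result:
  fee: 20.62
  interest: 4.28
  payment: 8.11
  transfer: 8.61
  withdrawal: 18.01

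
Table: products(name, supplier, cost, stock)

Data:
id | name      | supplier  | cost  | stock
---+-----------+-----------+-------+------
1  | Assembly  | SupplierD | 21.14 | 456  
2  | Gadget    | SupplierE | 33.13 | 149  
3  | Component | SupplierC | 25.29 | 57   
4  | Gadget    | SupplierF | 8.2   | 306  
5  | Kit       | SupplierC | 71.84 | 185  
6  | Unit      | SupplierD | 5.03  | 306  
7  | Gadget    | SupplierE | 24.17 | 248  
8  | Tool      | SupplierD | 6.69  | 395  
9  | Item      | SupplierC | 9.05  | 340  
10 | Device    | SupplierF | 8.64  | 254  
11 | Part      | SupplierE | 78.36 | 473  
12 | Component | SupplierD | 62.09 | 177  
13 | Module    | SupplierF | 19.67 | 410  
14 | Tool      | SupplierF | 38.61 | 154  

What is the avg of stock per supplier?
SELECT supplier, AVG(stock) as result
FROM products
GROUP BY supplier

Result:
  SupplierC: 194.00
  SupplierD: 333.50
  SupplierE: 290.00
  SupplierF: 281.00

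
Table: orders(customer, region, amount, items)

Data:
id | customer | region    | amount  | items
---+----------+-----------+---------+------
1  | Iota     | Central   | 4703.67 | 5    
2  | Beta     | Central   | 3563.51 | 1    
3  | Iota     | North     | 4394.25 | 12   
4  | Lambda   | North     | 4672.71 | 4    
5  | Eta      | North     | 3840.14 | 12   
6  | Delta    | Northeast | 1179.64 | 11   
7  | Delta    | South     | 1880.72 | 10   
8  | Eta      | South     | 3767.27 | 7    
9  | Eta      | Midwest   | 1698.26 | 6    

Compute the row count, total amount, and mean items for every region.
SELECT region,
       COUNT(*) as cnt,
       SUM(amount) as total_amount,
       AVG(items) as avg_items
FROM orders
GROUP BY region

Result:
  Central: 2 records, 8267.18 total amount, 3.00 avg items
  Midwest: 1 records, 1698.26 total amount, 6.00 avg items
  North: 3 records, 12907.10 total amount, 9.33 avg items
  Northeast: 1 records, 1179.64 total amount, 11.00 avg items
  South: 2 records, 5647.99 total amount, 8.50 avg items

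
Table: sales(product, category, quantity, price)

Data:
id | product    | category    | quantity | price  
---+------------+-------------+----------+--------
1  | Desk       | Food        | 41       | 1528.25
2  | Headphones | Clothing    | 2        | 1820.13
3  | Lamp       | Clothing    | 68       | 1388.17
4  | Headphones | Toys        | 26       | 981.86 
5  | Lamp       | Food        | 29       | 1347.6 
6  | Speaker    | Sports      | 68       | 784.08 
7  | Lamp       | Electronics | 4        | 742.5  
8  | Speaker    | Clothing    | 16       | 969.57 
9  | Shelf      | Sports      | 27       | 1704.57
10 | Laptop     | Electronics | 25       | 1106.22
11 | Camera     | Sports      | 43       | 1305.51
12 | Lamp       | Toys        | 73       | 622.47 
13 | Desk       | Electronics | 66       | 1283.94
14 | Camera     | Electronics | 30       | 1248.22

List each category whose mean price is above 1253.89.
SELECT category, AVG(price)
FROM sales
GROUP BY category
HAVING AVG(price) > 1253.89

Result:
  Clothing: avg=1392.62
  Food: avg=1437.93
  Sports: avg=1264.72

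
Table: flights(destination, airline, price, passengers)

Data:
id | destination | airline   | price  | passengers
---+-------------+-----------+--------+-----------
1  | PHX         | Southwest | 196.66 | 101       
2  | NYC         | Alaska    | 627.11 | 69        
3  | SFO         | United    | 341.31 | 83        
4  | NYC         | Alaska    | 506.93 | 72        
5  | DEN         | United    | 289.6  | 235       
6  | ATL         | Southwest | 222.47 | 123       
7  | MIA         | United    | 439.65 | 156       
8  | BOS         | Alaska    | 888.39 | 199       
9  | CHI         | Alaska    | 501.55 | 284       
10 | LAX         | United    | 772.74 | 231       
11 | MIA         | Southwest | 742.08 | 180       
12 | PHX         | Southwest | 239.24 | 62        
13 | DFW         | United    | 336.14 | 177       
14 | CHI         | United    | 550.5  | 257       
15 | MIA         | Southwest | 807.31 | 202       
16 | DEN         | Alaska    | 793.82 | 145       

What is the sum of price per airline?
SELECT airline, SUM(price) as result
FROM flights
GROUP BY airline

Result:
  Alaska: 3317.80
  Southwest: 2207.76
  United: 2729.94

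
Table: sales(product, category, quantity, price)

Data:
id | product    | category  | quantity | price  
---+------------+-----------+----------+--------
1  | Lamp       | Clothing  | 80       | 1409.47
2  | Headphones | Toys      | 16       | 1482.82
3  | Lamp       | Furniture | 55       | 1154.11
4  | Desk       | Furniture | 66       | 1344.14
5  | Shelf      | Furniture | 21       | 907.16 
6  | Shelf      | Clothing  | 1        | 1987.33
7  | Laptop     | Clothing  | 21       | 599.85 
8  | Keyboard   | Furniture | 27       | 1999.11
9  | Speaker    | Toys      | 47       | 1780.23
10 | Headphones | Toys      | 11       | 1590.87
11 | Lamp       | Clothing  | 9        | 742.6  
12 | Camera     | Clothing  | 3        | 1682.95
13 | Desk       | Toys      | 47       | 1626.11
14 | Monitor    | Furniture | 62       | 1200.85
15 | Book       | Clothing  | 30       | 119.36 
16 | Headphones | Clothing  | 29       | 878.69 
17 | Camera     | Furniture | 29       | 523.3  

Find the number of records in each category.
SELECT category, COUNT(*) as count
FROM sales
GROUP BY category

Result:
  Clothing: 7
  Furniture: 6
  Toys: 4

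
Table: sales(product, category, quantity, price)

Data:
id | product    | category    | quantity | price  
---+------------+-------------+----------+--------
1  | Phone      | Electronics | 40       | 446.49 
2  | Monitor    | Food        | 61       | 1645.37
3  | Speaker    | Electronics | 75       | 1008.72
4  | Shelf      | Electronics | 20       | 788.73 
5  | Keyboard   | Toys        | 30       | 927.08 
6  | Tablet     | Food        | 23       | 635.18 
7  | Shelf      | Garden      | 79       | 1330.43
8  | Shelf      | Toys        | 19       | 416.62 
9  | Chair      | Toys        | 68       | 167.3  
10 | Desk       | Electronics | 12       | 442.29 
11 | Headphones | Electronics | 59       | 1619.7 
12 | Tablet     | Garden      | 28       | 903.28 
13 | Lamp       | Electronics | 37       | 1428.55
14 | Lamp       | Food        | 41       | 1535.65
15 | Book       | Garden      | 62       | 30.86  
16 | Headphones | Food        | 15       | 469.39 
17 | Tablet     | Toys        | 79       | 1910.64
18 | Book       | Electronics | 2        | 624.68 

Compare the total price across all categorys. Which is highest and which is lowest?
SELECT category, SUM(price)
FROM sales
GROUP BY category
ORDER BY SUM(price)

All groups:
  Garden: 2264.57
  Toys: 3421.64
  Food: 4285.59
  Electronics: 6359.16

Highest: Electronics (6359.16)
Lowest: Garden (2264.57)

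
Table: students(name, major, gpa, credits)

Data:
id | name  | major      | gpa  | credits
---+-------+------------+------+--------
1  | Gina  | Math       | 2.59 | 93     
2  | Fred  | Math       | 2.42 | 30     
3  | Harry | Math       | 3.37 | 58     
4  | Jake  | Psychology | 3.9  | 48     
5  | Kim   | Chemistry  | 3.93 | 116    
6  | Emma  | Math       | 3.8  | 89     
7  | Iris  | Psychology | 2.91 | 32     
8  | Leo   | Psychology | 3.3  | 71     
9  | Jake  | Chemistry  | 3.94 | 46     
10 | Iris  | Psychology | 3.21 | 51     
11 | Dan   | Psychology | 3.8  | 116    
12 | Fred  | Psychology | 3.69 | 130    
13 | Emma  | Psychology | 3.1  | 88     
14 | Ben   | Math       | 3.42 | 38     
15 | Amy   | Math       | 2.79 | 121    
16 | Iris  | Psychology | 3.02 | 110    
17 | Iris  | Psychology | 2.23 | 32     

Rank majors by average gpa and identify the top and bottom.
SELECT major, AVG(gpa)
FROM students
GROUP BY major
ORDER BY AVG(gpa)

All groups:
  Math: 3.07
  Psychology: 3.24
  Chemistry: 3.94

Highest: Chemistry (3.94)
Lowest: Math (3.07)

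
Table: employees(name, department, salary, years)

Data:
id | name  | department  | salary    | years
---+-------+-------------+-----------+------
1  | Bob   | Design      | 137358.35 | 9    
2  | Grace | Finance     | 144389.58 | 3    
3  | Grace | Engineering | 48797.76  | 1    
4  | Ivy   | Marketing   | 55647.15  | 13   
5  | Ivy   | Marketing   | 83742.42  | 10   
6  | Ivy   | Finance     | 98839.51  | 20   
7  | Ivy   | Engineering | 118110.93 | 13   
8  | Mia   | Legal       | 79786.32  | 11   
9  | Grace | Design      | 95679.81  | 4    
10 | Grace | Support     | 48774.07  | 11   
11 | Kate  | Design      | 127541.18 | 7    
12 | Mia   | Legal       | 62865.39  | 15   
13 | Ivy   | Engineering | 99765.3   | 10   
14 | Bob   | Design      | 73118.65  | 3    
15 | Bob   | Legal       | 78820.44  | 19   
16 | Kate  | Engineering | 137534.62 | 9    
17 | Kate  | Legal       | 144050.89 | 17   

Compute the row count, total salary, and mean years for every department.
SELECT department,
       COUNT(*) as cnt,
       SUM(salary) as total_salary,
       AVG(years) as avg_years
FROM employees
GROUP BY department

Result:
  Design: 4 records, 433697.99 total salary, 5.75 avg years
  Engineering: 4 records, 404208.61 total salary, 8.25 avg years
  Finance: 2 records, 243229.09 total salary, 11.50 avg years
  Legal: 4 records, 365523.04 total salary, 15.50 avg years
  Marketing: 2 records, 139389.57 total salary, 11.50 avg years
  Support: 1 records, 48774.07 total salary, 11.00 avg years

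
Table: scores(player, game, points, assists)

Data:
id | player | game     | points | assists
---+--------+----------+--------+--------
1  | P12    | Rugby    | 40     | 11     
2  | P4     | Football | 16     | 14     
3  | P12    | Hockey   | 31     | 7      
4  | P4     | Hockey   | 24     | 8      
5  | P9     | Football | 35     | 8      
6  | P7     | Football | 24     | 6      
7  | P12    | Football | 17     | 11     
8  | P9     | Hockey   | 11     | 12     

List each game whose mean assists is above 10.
SELECT game, AVG(assists)
FROM scores
GROUP BY game
HAVING AVG(assists) > 10

Result:
  Rugby: avg=11.00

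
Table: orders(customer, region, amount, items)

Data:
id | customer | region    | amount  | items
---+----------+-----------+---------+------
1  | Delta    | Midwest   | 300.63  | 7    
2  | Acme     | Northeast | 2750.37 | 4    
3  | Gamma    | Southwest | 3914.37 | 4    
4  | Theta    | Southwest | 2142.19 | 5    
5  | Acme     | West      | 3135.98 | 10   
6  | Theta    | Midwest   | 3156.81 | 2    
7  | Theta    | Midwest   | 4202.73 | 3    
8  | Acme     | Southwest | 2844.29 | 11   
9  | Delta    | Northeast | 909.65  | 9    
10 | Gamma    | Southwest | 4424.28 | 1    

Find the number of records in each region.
SELECT region, COUNT(*) as count
FROM orders
GROUP BY region

Result:
  Midwest: 3
  Northeast: 2
  Southwest: 4
  West: 1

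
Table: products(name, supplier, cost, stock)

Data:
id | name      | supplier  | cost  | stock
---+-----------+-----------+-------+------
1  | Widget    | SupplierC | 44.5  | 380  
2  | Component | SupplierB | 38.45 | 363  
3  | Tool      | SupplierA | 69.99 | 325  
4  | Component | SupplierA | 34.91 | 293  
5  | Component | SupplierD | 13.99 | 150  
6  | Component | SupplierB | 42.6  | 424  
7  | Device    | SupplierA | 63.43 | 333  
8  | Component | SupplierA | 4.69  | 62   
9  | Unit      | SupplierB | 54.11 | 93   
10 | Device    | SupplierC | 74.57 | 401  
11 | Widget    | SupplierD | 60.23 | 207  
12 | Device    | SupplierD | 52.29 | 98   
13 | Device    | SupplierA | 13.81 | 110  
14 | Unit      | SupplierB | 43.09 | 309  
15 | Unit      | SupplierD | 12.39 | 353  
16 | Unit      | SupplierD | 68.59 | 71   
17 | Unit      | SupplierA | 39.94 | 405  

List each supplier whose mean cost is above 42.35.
SELECT supplier, AVG(cost)
FROM products
GROUP BY supplier
HAVING AVG(cost) > 42.35

Result:
  SupplierB: avg=44.56
  SupplierC: avg=59.54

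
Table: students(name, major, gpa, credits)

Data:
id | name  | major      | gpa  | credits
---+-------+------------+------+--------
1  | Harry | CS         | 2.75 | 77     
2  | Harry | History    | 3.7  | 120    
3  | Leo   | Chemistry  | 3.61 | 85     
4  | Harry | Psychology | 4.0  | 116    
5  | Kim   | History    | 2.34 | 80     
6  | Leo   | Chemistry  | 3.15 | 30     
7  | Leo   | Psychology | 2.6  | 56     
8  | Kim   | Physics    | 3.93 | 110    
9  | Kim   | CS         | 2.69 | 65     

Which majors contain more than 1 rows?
SELECT major, COUNT(*) as cnt
FROM students
GROUP BY major
HAVING COUNT(*) > 1

Result:
  CS: 2
  Chemistry: 2
  History: 2
  Psychology: 2

Note: HAVING filters groups after aggregation, WHERE filters rows before.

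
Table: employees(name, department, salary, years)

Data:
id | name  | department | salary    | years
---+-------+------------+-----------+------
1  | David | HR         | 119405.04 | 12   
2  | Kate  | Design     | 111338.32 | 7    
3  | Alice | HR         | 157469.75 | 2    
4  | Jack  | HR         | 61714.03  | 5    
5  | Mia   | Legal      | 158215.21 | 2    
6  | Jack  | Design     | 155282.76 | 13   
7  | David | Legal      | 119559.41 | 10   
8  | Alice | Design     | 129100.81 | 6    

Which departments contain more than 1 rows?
SELECT department, COUNT(*) as cnt
FROM employees
GROUP BY department
HAVING COUNT(*) > 1

Result:
  Design: 3
  HR: 3
  Legal: 2

Note: HAVING filters groups after aggregation, WHERE filters rows before.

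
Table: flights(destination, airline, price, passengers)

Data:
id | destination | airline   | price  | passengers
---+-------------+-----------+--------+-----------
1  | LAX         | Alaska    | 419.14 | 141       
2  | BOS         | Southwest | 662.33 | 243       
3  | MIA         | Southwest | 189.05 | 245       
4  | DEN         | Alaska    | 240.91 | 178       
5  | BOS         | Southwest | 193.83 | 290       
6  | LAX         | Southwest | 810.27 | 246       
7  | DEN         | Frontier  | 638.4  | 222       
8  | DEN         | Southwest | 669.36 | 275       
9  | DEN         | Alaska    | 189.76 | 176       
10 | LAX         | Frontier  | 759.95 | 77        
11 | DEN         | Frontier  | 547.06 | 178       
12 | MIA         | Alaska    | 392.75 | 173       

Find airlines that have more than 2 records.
SELECT airline, COUNT(*) as cnt
FROM flights
GROUP BY airline
HAVING COUNT(*) > 2

Result:
  Alaska: 4
  Frontier: 3
  Southwest: 5

Note: HAVING filters groups after aggregation, WHERE filters rows before.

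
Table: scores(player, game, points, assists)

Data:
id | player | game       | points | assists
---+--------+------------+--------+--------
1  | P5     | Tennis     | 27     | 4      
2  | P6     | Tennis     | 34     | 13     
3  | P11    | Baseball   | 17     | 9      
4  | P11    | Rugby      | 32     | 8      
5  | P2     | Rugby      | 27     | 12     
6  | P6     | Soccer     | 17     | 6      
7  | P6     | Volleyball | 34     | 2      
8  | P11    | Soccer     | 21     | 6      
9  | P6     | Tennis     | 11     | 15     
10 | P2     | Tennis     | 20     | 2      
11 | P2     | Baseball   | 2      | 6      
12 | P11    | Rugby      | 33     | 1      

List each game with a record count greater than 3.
SELECT game, COUNT(*) as cnt
FROM scores
GROUP BY game
HAVING COUNT(*) > 3

Result:
  Tennis: 4

Note: HAVING filters groups after aggregation, WHERE filters rows before.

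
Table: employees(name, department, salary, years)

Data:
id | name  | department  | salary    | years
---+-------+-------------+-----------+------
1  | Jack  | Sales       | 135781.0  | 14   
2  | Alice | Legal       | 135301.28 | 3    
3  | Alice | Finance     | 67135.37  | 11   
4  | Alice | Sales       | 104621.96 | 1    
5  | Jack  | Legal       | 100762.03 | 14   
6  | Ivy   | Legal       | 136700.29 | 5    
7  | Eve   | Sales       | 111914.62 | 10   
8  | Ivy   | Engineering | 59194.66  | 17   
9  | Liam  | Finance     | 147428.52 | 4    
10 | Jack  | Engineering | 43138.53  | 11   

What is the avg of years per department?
SELECT department, AVG(years) as result
FROM employees
GROUP BY department

Result:
  Engineering: 14.00
  Finance: 7.50
  Legal: 7.33
  Sales: 8.33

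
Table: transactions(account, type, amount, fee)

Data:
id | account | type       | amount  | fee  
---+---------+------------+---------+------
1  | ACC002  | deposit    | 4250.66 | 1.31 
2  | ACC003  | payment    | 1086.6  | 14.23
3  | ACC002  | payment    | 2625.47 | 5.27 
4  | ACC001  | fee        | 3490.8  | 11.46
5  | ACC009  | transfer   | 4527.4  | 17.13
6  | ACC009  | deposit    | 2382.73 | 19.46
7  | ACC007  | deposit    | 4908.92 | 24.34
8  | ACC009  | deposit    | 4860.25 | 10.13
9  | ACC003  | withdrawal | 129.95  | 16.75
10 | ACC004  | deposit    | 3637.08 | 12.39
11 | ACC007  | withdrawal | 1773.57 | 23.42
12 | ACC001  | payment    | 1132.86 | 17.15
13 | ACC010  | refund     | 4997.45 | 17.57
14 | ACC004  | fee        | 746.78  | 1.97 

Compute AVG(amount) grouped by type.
SELECT type, AVG(amount) as result
FROM transactions
GROUP BY type

Result:
  deposit: 4007.93
  fee: 2118.79
  payment: 1614.98
  refund: 4997.45
  transfer: 4527.40
  withdrawal: 951.76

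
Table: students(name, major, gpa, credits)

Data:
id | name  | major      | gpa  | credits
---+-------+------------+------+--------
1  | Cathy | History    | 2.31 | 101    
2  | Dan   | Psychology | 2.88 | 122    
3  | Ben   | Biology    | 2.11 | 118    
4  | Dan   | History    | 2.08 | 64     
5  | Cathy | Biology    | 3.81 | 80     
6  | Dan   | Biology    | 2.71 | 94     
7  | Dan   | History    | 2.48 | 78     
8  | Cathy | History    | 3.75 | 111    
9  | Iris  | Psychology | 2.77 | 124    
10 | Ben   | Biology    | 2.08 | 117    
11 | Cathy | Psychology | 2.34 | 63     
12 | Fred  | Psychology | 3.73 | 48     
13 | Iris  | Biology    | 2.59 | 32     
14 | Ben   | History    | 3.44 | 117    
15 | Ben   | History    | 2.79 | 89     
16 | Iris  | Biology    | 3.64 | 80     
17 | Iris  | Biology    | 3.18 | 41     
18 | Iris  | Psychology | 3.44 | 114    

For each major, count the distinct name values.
SELECT major, COUNT(DISTINCT name)
FROM students
GROUP BY major

Result:
  Biology: 4 distinct
  History: 3 distinct
  Psychology: 4 distinct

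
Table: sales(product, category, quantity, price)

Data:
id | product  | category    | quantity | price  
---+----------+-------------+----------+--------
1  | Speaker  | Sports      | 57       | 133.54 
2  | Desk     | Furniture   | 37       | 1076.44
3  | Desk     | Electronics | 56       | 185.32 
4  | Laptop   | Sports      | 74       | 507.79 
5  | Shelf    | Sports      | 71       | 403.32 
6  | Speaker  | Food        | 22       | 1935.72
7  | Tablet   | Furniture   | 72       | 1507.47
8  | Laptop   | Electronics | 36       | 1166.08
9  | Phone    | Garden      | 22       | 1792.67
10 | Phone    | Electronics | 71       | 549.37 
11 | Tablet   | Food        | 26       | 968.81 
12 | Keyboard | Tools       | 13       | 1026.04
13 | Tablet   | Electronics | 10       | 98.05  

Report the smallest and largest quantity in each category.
SELECT category, MIN(quantity), MAX(quantity)
FROM sales
GROUP BY category

Result:
  Electronics: min=10, max=71
  Food: min=22, max=26
  Furniture: min=37, max=72
  Garden: min=22, max=22
  Sports: min=57, max=74
  Tools: min=13, max=13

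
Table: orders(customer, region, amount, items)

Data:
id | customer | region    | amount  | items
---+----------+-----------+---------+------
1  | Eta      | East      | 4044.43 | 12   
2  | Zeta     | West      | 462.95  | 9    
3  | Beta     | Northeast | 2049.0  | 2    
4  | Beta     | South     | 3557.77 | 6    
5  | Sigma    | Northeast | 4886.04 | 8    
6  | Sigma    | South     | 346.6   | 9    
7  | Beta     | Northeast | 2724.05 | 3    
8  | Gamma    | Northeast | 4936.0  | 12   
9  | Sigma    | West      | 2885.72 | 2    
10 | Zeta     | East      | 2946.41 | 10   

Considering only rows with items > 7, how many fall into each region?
SELECT region, COUNT(*)
FROM orders
WHERE items > 7
GROUP BY region

Note: WHERE filters rows before grouping.

Result:
  East: 2
  Northeast: 2
  South: 1
  West: 1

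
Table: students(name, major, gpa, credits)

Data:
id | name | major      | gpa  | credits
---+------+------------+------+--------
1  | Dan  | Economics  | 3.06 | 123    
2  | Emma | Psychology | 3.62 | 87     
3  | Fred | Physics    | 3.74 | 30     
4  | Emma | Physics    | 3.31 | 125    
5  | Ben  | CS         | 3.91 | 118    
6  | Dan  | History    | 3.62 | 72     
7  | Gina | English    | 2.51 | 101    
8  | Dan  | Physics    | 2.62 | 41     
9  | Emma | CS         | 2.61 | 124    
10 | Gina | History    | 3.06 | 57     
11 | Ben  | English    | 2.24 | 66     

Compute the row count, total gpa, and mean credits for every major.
SELECT major,
       COUNT(*) as cnt,
       SUM(gpa) as total_gpa,
       AVG(credits) as avg_credits
FROM students
GROUP BY major

Result:
  CS: 2 records, 6.52 total gpa, 121.00 avg credits
  Economics: 1 records, 3.06 total gpa, 123.00 avg credits
  English: 2 records, 4.75 total gpa, 83.50 avg credits
  History: 2 records, 6.68 total gpa, 64.50 avg credits
  Physics: 3 records, 9.67 total gpa, 65.33 avg credits
  Psychology: 1 records, 3.62 total gpa, 87.00 avg credits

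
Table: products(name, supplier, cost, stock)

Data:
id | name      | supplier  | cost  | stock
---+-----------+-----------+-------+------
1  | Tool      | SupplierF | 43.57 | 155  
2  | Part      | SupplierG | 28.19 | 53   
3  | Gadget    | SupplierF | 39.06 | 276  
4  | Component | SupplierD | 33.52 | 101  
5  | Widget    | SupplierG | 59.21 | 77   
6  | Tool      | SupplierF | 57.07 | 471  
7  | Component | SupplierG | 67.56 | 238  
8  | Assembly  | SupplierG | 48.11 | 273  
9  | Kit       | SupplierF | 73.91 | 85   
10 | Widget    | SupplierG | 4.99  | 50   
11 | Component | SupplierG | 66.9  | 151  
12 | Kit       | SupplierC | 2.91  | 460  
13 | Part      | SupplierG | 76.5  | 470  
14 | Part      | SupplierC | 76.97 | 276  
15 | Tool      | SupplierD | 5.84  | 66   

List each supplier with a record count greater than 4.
SELECT supplier, COUNT(*) as cnt
FROM products
GROUP BY supplier
HAVING COUNT(*) > 4

Result:
  SupplierG: 7

Note: HAVING filters groups after aggregation, WHERE filters rows before.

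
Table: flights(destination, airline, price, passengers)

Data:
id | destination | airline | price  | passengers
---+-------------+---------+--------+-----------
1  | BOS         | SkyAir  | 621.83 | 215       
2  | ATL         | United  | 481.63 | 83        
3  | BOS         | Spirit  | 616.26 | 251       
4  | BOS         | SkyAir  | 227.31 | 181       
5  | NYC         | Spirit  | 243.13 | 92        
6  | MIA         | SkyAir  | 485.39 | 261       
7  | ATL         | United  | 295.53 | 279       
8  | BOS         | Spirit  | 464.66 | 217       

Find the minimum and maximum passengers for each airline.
SELECT airline, MIN(passengers), MAX(passengers)
FROM flights
GROUP BY airline

Result:
  SkyAir: min=181, max=261
  Spirit: min=92, max=251
  United: min=83, max=279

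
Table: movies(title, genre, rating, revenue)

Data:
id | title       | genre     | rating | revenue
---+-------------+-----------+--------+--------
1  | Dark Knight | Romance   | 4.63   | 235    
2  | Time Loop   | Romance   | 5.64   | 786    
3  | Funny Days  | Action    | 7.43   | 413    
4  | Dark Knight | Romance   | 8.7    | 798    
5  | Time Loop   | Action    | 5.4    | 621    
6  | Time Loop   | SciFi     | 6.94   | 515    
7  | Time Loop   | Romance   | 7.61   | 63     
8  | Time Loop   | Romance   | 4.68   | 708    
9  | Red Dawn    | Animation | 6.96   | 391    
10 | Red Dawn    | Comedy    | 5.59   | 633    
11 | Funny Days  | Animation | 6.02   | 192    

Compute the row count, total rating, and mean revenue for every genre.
SELECT genre,
       COUNT(*) as cnt,
       SUM(rating) as total_rating,
       AVG(revenue) as avg_revenue
FROM movies
GROUP BY genre

Result:
  Action: 2 records, 12.83 total rating, 517.00 avg revenue
  Animation: 2 records, 12.98 total rating, 291.50 avg revenue
  Comedy: 1 records, 5.59 total rating, 633.00 avg revenue
  Romance: 5 records, 31.26 total rating, 518.00 avg revenue
  SciFi: 1 records, 6.94 total rating, 515.00 avg revenue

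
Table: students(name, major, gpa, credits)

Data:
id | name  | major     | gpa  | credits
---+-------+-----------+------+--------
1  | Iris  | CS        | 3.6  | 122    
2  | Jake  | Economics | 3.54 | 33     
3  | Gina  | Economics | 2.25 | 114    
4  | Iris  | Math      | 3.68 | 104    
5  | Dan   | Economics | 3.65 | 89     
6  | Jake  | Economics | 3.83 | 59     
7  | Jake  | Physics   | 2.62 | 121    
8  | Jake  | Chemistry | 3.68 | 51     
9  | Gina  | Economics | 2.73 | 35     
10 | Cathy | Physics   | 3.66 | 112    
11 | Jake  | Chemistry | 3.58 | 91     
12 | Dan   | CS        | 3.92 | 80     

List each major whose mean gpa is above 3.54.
SELECT major, AVG(gpa)
FROM students
GROUP BY major
HAVING AVG(gpa) > 3.54

Result:
  CS: avg=3.76
  Chemistry: avg=3.63
  Math: avg=3.68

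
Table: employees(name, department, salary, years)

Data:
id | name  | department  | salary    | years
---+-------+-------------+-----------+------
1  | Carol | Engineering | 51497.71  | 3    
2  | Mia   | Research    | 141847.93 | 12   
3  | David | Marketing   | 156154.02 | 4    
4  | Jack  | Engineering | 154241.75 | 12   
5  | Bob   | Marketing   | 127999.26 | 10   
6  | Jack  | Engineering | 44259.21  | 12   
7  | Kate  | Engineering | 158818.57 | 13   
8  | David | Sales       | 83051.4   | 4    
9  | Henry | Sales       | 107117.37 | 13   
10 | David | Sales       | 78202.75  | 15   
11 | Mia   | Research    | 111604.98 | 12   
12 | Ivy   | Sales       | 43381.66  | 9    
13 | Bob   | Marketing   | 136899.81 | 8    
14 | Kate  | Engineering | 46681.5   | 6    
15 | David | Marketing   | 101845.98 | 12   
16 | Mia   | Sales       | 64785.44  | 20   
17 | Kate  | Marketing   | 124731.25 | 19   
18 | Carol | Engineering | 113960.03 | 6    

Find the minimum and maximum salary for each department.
SELECT department, MIN(salary), MAX(salary)
FROM employees
GROUP BY department

Result:
  Engineering: min=44259.21, max=158818.57
  Marketing: min=101845.98, max=156154.02
  Research: min=111604.98, max=141847.93
  Sales: min=43381.66, max=107117.37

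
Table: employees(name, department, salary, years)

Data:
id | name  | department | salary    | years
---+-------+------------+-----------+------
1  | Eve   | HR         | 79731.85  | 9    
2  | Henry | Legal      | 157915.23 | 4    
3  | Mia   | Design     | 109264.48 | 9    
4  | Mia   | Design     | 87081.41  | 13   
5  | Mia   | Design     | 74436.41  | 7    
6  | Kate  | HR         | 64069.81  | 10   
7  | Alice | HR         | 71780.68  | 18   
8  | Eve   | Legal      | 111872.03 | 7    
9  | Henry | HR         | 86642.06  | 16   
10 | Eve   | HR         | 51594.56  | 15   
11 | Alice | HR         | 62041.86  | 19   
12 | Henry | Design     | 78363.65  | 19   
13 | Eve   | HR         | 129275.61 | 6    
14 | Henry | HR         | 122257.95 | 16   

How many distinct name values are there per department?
SELECT department, COUNT(DISTINCT name)
FROM employees
GROUP BY department

Result:
  Design: 2 distinct
  HR: 4 distinct
  Legal: 2 distinct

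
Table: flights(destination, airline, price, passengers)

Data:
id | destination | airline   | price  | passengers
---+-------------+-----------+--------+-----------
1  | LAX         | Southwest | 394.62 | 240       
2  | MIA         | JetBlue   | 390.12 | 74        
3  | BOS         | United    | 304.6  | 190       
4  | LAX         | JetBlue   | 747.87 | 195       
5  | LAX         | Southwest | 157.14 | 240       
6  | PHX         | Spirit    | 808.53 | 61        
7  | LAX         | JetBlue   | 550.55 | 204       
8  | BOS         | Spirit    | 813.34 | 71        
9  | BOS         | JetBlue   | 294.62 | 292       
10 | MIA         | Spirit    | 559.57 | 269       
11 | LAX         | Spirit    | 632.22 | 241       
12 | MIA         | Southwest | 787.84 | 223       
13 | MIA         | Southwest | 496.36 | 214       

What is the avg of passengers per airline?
SELECT airline, AVG(passengers) as result
FROM flights
GROUP BY airline

Result:
  JetBlue: 191.25
  Southwest: 229.25
  Spirit: 160.50
  United: 190.00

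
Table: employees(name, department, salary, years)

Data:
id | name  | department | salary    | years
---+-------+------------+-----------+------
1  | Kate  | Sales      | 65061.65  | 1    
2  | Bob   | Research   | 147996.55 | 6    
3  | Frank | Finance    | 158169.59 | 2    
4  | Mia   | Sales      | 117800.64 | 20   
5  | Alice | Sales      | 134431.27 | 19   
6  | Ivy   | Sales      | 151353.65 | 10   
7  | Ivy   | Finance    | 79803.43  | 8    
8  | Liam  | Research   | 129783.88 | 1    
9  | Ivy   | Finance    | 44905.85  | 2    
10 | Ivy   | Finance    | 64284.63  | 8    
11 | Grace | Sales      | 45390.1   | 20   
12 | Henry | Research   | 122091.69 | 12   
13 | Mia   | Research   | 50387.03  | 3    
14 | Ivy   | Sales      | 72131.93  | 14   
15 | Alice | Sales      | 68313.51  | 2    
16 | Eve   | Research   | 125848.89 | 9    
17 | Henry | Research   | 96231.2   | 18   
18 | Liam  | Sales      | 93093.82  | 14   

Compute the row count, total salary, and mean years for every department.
SELECT department,
       COUNT(*) as cnt,
       SUM(salary) as total_salary,
       AVG(years) as avg_years
FROM employees
GROUP BY department

Result:
  Finance: 4 records, 347163.50 total salary, 5.00 avg years
  Research: 6 records, 672339.24 total salary, 8.17 avg years
  Sales: 8 records, 747576.57 total salary, 12.50 avg years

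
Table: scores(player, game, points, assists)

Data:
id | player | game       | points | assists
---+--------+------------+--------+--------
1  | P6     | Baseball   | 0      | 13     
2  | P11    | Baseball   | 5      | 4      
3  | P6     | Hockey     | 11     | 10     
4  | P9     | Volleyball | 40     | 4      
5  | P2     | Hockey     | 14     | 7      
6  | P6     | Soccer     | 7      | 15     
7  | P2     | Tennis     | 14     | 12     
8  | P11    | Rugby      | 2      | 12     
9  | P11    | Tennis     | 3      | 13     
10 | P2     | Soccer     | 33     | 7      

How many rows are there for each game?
SELECT game, COUNT(*) as count
FROM scores
GROUP BY game

Result:
  Baseball: 2
  Hockey: 2
  Rugby: 1
  Soccer: 2
  Tennis: 2
  Volleyball: 1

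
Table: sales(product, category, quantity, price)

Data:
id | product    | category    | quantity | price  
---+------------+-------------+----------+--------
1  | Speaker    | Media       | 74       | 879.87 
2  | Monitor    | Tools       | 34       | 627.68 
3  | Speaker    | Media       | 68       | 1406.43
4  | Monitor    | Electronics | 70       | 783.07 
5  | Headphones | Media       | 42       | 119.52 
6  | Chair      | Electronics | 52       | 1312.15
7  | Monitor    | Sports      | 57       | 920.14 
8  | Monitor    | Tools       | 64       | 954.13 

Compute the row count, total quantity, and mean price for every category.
SELECT category,
       COUNT(*) as cnt,
       SUM(quantity) as total_quantity,
       AVG(price) as avg_price
FROM sales
GROUP BY category

Result:
  Electronics: 2 records, 122 total quantity, 1047.61 avg price
  Media: 3 records, 184 total quantity, 801.94 avg price
  Sports: 1 records, 57 total quantity, 920.14 avg price
  Tools: 2 records, 98 total quantity, 790.91 avg price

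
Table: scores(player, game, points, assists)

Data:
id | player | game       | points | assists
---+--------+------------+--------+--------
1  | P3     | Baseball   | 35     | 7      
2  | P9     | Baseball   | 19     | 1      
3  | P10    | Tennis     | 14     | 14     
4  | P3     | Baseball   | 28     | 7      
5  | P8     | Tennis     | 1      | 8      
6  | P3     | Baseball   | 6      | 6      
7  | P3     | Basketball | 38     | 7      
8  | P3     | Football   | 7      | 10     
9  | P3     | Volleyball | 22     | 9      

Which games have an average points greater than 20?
SELECT game, AVG(points)
FROM scores
GROUP BY game
HAVING AVG(points) > 20

Result:
  Baseball: avg=22.00
  Basketball: avg=38.00
  Volleyball: avg=22.00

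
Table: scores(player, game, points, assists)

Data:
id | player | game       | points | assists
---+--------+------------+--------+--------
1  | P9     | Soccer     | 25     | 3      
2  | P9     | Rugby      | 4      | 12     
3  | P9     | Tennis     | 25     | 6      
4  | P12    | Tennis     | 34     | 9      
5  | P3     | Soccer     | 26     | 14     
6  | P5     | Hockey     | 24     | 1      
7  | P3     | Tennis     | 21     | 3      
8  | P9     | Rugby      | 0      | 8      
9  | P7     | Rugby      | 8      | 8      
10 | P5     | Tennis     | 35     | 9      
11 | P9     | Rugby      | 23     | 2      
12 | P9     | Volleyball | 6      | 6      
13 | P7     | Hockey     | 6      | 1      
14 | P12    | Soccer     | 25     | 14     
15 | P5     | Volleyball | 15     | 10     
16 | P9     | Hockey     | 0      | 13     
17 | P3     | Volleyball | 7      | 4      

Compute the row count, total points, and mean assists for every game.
SELECT game,
       COUNT(*) as cnt,
       SUM(points) as total_points,
       AVG(assists) as avg_assists
FROM scores
GROUP BY game

Result:
  Hockey: 3 records, 30 total points, 5.00 avg assists
  Rugby: 4 records, 35 total points, 7.50 avg assists
  Soccer: 3 records, 76 total points, 10.33 avg assists
  Tennis: 4 records, 115 total points, 6.75 avg assists
  Volleyball: 3 records, 28 total points, 6.67 avg assists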